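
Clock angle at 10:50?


Hour hand = 10×30 + 50×0.5 = 325.0°
Minute hand = 50×6 = 300°
Difference = |325.0 - 300| = 25.0°

25.0°


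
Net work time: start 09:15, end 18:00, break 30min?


Total time = (18×60+0) - (9×60+15)
= 1080 - 555 = 525 min
Minus break: 525 - 30 = 495 min
= 8h 15m

8h 15m (495 minutes)


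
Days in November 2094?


30 days

Month: November (month 11)
November has 30 days


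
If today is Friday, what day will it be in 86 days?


Start: Friday (index 4)
(4 + 86) mod 7
= 90 mod 7
= 6
Index 6 → Sunday

Sunday


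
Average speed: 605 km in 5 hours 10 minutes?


Distance: 605 km
Time: 5h 10m = 310 min = 310/60 = 31/6 hours
Speed = 605 ÷ (31/6) = 605 × 6 / 31 = 3630/31 ≈ 117.1 km/h

117.1 km/h


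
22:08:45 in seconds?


Hours: 22 × 3600 = 79200
Minutes: 8 × 60 = 480
Seconds: 45
Total = 79200 + 480 + 45 = 79725

79725 seconds


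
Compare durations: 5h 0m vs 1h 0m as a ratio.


Duration 1: 300 minutes
Duration 2: 60 minutes
Ratio = 300:60
GCD = 60
Simplified = 5:1
As a decimal: 5/1 = 5.00

5:1 (5.00)


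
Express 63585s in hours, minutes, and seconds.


Hours: 63585 ÷ 3600 = 17 remainder 2385
Minutes: 2385 ÷ 60 = 39 remainder 45
Seconds: 45

17h 39m 45s


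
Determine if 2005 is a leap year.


Rules: divisible by 4 AND (not by 100 OR by 400)
2005 ÷ 4 = 501 remainder 1 → not divisible by 4
Not divisible by 4 → not a leap year

No


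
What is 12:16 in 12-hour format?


12:16 PM

Hour: 12
12 → 12 PM (noon)


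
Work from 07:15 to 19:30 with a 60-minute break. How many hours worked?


11h 15m (675 minutes)

Total time = (19×60+30) - (7×60+15)
= 1170 - 435 = 735 min
Minus break: 735 - 60 = 675 min
= 11h 15m


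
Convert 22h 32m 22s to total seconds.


81142 seconds

Hours: 22 × 3600 = 79200
Minutes: 32 × 60 = 1920
Seconds: 22
Total = 79200 + 1920 + 22 = 81142


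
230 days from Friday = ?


Thursday

Start: Friday (index 4)
(4 + 230) mod 7
= 234 mod 7
= 3
Index 3 → Thursday


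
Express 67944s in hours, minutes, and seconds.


Hours: 67944 ÷ 3600 = 18 remainder 3144
Minutes: 3144 ÷ 60 = 52 remainder 24
Seconds: 24

18h 52m 24s


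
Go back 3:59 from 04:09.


Start: 249 minutes from midnight
Subtract: 239 minutes
Remaining: 249 - 239 = 10
Hours: 0, Minutes: 10

00:10


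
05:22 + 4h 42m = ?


10:04

Start: 322 minutes from midnight
Add: 282 minutes
Total: 604 minutes
Hours: 604 ÷ 60 = 10 remainder 4


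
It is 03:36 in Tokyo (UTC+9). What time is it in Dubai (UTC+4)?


Time difference = UTC+4 - UTC+9 = -5 hours
New hour = (3 -5) mod 24
= -2 mod 24 = 22
Minutes unchanged → 22:36; -2 < 0 → previous day

22:36 (previous day)


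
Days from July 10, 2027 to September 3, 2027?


From July 10, 2027 to September 3, 2027
Rest of July 2027: 31 - 10 = 21
Full months: August 31
Days into September 2027: 3
Total = 21 + 31 + 3 = 55 days

55 days


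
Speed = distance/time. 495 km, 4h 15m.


116.5 km/h

Distance: 495 km
Time: 4h 15m = 255 min = 255/60 = 17/4 hours
Speed = 495 ÷ (17/4) = 495 × 4 / 17 = 1980/17 ≈ 116.5 km/h


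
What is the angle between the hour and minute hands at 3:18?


Hour hand = 3×30 + 18×0.5 = 99.0°
Minute hand = 18×6 = 108°
Difference = |99.0 - 108| = 9.0°

9.0°


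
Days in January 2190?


Month: January (month 1)
January has 31 days

31 days


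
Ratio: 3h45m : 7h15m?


Duration 1: 225 minutes
Duration 2: 435 minutes
Ratio = 225:435
GCD = 15
Simplified = 15:29
As a decimal: 15/29 ≈ 0.52

15:29 (0.52)


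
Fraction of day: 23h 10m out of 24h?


0.9653 (96.53%)

Total minutes: 23×60 + 10 = 1390
Day = 24×60 = 1440 minutes
Fraction = 1390/1440 ≈ 0.9653
As a percentage: 1390/1440 × 100 ≈ 96.53%


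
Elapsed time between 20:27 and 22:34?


2h 7m

End time in minutes: 22×60 + 34 = 1354
Start time in minutes: 20×60 + 27 = 1227
Difference = 1354 - 1227 = 127 minutes
= 2 hours 7 minutes


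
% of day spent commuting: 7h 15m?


30.2%

Time: 435 minutes
Day: 1440 minutes
Percentage = (435/1440) × 100 ≈ 30.2%


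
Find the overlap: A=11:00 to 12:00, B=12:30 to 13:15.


Meeting A: 660-720 (in minutes from midnight)
Meeting B: 750-795
Overlap start = max(660, 750) = 750
Overlap end = min(720, 795) = 720
Overlap = max(0, 720 - 750) = 0 min

0 minutes


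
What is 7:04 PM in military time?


19:04

Input: 7:04 PM
PM: 7 + 12 = 19


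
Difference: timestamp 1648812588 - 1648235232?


Difference = 1648812588 - 1648235232 = 577356 seconds
In hours: 577356 / 3600 ≈ 160.4
In days: 577356 / 86400 ≈ 6.68

577356 seconds (160.4 hours / 6.68 days)


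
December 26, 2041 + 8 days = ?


Start: December 26, 2041
Add 8 days
December 26 → January 1: 31 - 26 + 1 = 6 days (8 - 6 = 2 left)
January 1 + 2 = January 3, 2042

January 3, 2042


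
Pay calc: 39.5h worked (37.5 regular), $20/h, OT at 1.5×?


Regular: 37.5h × $20 = $750.00
Overtime: 39.5 - 37.5 = 2.0h
OT pay: 2.0h × $20 × 1.5 = $60.00
Total = $750.00 + $60.00 = $810.00

$810.00


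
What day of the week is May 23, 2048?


Saturday

Zeller's congruence:
q=23, m=5, k=48, j=20
h = (23 + ⌊13×6/5⌋ + 48 + ⌊48/4⌋ + ⌊20/4⌋ - 2×20) mod 7
= (23 + 15 + 48 + 12 + 5 - 40) mod 7
= 63 mod 7 = 0
h=0 → Saturday


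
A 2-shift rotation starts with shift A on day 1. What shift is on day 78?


Shift B

Shifts: A, B
Start: A (index 0)
Day 78: (0 + 78 - 1) mod 2
= 77 mod 2
= 1
Index 1 → shift B


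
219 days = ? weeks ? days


Weeks: 219 ÷ 7 = 31 remainder 2

31 weeks 2 days


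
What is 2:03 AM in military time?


02:03

Input: 2:03 AM
AM hour stays: 2


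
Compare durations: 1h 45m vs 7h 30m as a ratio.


Duration 1: 105 minutes
Duration 2: 450 minutes
Ratio = 105:450
GCD = 15
Simplified = 7:30
As a decimal: 7/30 ≈ 0.23

7:30 (0.23)


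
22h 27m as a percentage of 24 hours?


0.9354 (93.54%)

Total minutes: 22×60 + 27 = 1347
Day = 24×60 = 1440 minutes
Fraction = 1347/1440 ≈ 0.9354
As a percentage: 1347/1440 × 100 ≈ 93.54%


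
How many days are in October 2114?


31 days

Month: October (month 10)
October has 31 days


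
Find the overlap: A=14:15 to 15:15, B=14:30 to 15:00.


Meeting A: 855-915 (in minutes from midnight)
Meeting B: 870-900
Overlap start = max(855, 870) = 870
Overlap end = min(915, 900) = 900
Overlap = max(0, 900 - 870) = 30 min

30 minutes


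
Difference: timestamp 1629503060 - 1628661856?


841204 seconds (233.7 hours / 9.74 days)

Difference = 1629503060 - 1628661856 = 841204 seconds
In hours: 841204 / 3600 ≈ 233.7
In days: 841204 / 86400 ≈ 9.74


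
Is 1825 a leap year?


Rules: divisible by 4 AND (not by 100 OR by 400)
1825 ÷ 4 = 456 remainder 1 → not divisible by 4
Not divisible by 4 → not a leap year

No


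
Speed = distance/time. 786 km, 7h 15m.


108.4 km/h

Distance: 786 km
Time: 7h 15m = 435 min = 435/60 = 29/4 hours
Speed = 786 ÷ (29/4) = 786 × 4 / 29 = 3144/29 ≈ 108.4 km/h


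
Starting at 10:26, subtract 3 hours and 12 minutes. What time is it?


07:14

Start: 626 minutes from midnight
Subtract: 192 minutes
Remaining: 626 - 192 = 434
Hours: 7, Minutes: 14


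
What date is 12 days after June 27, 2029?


Start: June 27, 2029
Add 12 days
June 27 → July 1: 30 - 27 + 1 = 4 days (12 - 4 = 8 left)
July 1 + 8 = July 9, 2029

July 9, 2029


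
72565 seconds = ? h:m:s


20h 9m 25s

Hours: 72565 ÷ 3600 = 20 remainder 565
Minutes: 565 ÷ 60 = 9 remainder 25
Seconds: 25


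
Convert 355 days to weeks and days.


Weeks: 355 ÷ 7 = 50 remainder 5

50 weeks 5 days


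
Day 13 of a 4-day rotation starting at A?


Shifts: A, B, C, D
Start: A (index 0)
Day 13: (0 + 13 - 1) mod 4
= 12 mod 4
= 0
Index 0 → shift A

Shift A


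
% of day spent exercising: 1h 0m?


4.2%

Time: 60 minutes
Day: 1440 minutes
Percentage = (60/1440) × 100 ≈ 4.2%


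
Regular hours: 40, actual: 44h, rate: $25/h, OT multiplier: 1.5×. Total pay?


$1150.00

Regular: 40h × $25 = $1000.00
Overtime: 44 - 40 = 4h
OT pay: 4h × $25 × 1.5 = $150.00
Total = $1000.00 + $150.00 = $1150.00


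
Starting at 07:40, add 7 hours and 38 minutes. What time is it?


15:18

Start: 460 minutes from midnight
Add: 458 minutes
Total: 918 minutes
Hours: 918 ÷ 60 = 15 remainder 18


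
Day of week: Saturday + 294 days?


Start: Saturday (index 5)
(5 + 294) mod 7
= 299 mod 7
= 5
Index 5 → Saturday

Saturday


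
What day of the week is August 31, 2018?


Friday

Zeller's congruence:
q=31, m=8, k=18, j=20
h = (31 + ⌊13×9/5⌋ + 18 + ⌊18/4⌋ + ⌊20/4⌋ - 2×20) mod 7
= (31 + 23 + 18 + 4 + 5 - 40) mod 7
= 41 mod 7 = 6
h=6 → Friday


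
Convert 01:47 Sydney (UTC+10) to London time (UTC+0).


15:47 (previous day)

Time difference = UTC+0 - UTC+10 = -10 hours
New hour = (1 -10) mod 24
= -9 mod 24 = 15
Minutes unchanged → 15:47; -9 < 0 → previous day


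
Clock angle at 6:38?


Hour hand = 6×30 + 38×0.5 = 199.0°
Minute hand = 38×6 = 228°
Difference = |199.0 - 228| = 29.0°

29.0°


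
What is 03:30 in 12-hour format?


Hour: 3
3 < 12 → AM

3:30 AM


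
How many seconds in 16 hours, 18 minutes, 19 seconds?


58699 seconds

Hours: 16 × 3600 = 57600
Minutes: 18 × 60 = 1080
Seconds: 19
Total = 57600 + 1080 + 19 = 58699


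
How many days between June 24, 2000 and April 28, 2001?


From June 24, 2000 to April 28, 2001
Rest of June 2000: 30 - 24 = 6
Full months: July 31, August 31, September 30, October 31, November 30, December 31, January 31, February 2001 28, March 31
Days into April 2001: 28
Total = 6 + 31 + 31 + 30 + 31 + 30 + 31 + 31 + 28 + 31 + 28 = 308 days

308 days


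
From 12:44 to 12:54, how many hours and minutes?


End time in minutes: 12×60 + 54 = 774
Start time in minutes: 12×60 + 44 = 764
Difference = 774 - 764 = 10 minutes
= 0 hours 10 minutes

0h 10m


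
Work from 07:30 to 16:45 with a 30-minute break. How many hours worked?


8h 45m (525 minutes)

Total time = (16×60+45) - (7×60+30)
= 1005 - 450 = 555 min
Minus break: 555 - 30 = 525 min
= 8h 45m


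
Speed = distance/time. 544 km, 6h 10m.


88.2 km/h

Distance: 544 km
Time: 6h 10m = 370 min = 370/60 = 37/6 hours
Speed = 544 ÷ (37/6) = 544 × 6 / 37 = 3264/37 ≈ 88.2 km/h


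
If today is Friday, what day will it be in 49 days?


Start: Friday (index 4)
(4 + 49) mod 7
= 53 mod 7
= 4
Index 4 → Friday

Friday


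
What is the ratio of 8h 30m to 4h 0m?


Duration 1: 510 minutes
Duration 2: 240 minutes
Ratio = 510:240
GCD = 30
Simplified = 17:8
As a decimal: 17/8 ≈ 2.13

17:8 (2.13)


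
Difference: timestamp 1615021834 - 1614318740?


703094 seconds (195.3 hours / 8.14 days)

Difference = 1615021834 - 1614318740 = 703094 seconds
In hours: 703094 / 3600 ≈ 195.3
In days: 703094 / 86400 ≈ 8.14


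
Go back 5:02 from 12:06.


07:04

Start: 726 minutes from midnight
Subtract: 302 minutes
Remaining: 726 - 302 = 424
Hours: 7, Minutes: 4


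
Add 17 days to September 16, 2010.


October 3, 2010

Start: September 16, 2010
Add 17 days
September 16 → October 1: 30 - 16 + 1 = 15 days (17 - 15 = 2 left)
October 1 + 2 = October 3, 2010


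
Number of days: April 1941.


30 days

Month: April (month 4)
April has 30 days


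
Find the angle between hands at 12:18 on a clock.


Hour hand (12 ≡ 0 on the dial): 0×30 + 18×0.5 = 9.0°
Minute hand = 18×6 = 108°
Difference = |9.0 - 108| = 99.0°

99.0°


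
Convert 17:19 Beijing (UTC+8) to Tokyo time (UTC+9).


18:19

Time difference = UTC+9 - UTC+8 = +1 hours
New hour = (17 + 1) mod 24
= 18 mod 24 = 18
Minutes unchanged → 18:19


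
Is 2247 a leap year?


Rules: divisible by 4 AND (not by 100 OR by 400)
2247 ÷ 4 = 561 remainder 3 → not divisible by 4
Not divisible by 4 → not a leap year

No


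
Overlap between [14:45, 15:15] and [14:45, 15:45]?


30 minutes

Meeting A: 885-915 (in minutes from midnight)
Meeting B: 885-945
Overlap start = max(885, 885) = 885
Overlap end = min(915, 945) = 915
Overlap = max(0, 915 - 885) = 30 min


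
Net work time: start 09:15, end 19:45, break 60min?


9h 30m (570 minutes)

Total time = (19×60+45) - (9×60+15)
= 1185 - 555 = 630 min
Minus break: 630 - 60 = 570 min
= 9h 30m


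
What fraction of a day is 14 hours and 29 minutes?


Total minutes: 14×60 + 29 = 869
Day = 24×60 = 1440 minutes
Fraction = 869/1440 ≈ 0.6035
As a percentage: 869/1440 × 100 ≈ 60.35%

0.6035 (60.35%)


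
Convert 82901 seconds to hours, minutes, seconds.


23h 1m 41s

Hours: 82901 ÷ 3600 = 23 remainder 101
Minutes: 101 ÷ 60 = 1 remainder 41
Seconds: 41


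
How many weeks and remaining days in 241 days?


Weeks: 241 ÷ 7 = 34 remainder 3

34 weeks 3 days


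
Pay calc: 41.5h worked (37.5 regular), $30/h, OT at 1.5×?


$1305.00

Regular: 37.5h × $30 = $1125.00
Overtime: 41.5 - 37.5 = 4.0h
OT pay: 4.0h × $30 × 1.5 = $180.00
Total = $1125.00 + $180.00 = $1305.00


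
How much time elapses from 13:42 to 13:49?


0h 7m

End time in minutes: 13×60 + 49 = 829
Start time in minutes: 13×60 + 42 = 822
Difference = 829 - 822 = 7 minutes
= 0 hours 7 minutes


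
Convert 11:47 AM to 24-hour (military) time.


Input: 11:47 AM
AM hour stays: 11

11:47


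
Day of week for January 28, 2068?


Zeller's congruence:
q=28, m=13, k=67, j=20
h = (28 + ⌊13×14/5⌋ + 67 + ⌊67/4⌋ + ⌊20/4⌋ - 2×20) mod 7
= (28 + 36 + 67 + 16 + 5 - 40) mod 7
= 112 mod 7 = 0
h=0 → Saturday

Saturday


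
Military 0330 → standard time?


Hour: 3
3 < 12 → AM

3:30 AM


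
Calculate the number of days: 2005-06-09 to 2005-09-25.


108 days

From June 9, 2005 to September 25, 2005
Rest of June 2005: 30 - 9 = 21
Full months: July 31, August 31
Days into September 2005: 25
Total = 21 + 31 + 31 + 25 = 108 days


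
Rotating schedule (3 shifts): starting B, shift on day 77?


Shifts: A, B, C
Start: B (index 1)
Day 77: (1 + 77 - 1) mod 3
= 77 mod 3
= 2
Index 2 → shift C

Shift C


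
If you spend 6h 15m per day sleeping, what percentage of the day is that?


26.0%

Time: 375 minutes
Day: 1440 minutes
Percentage = (375/1440) × 100 ≈ 26.0%


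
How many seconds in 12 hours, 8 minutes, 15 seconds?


43695 seconds

Hours: 12 × 3600 = 43200
Minutes: 8 × 60 = 480
Seconds: 15
Total = 43200 + 480 + 15 = 43695


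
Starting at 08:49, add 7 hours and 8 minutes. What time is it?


Start: 529 minutes from midnight
Add: 428 minutes
Total: 957 minutes
Hours: 957 ÷ 60 = 15 remainder 57

15:57


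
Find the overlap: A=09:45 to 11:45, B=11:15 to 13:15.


30 minutes

Meeting A: 585-705 (in minutes from midnight)
Meeting B: 675-795
Overlap start = max(585, 675) = 675
Overlap end = min(705, 795) = 705
Overlap = max(0, 705 - 675) = 30 min


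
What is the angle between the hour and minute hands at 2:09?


Hour hand = 2×30 + 9×0.5 = 64.5°
Minute hand = 9×6 = 54°
Difference = |64.5 - 54| = 10.5°

10.5°


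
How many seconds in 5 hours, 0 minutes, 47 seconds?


Hours: 5 × 3600 = 18000
Minutes: 0 × 60 = 0
Seconds: 47
Total = 18000 + 0 + 47 = 18047

18047 seconds


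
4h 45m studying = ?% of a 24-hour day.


Time: 285 minutes
Day: 1440 minutes
Percentage = (285/1440) × 100 ≈ 19.8%

19.8%


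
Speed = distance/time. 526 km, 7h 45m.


Distance: 526 km
Time: 7h 45m = 465 min = 465/60 = 31/4 hours
Speed = 526 ÷ (31/4) = 526 × 4 / 31 = 2104/31 ≈ 67.9 km/h

67.9 km/h


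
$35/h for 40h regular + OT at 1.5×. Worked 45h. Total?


$1662.50

Regular: 40h × $35 = $1400.00
Overtime: 45 - 40 = 5h
OT pay: 5h × $35 × 1.5 = $262.50
Total = $1400.00 + $262.50 = $1662.50


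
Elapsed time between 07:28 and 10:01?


2h 33m

End time in minutes: 10×60 + 1 = 601
Start time in minutes: 7×60 + 28 = 448
Difference = 601 - 448 = 153 minutes
= 2 hours 33 minutes


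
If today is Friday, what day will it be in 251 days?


Start: Friday (index 4)
(4 + 251) mod 7
= 255 mod 7
= 3
Index 3 → Thursday

Thursday


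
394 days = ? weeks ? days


Weeks: 394 ÷ 7 = 56 remainder 2

56 weeks 2 days


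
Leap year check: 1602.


Rules: divisible by 4 AND (not by 100 OR by 400)
1602 ÷ 4 = 400 remainder 2 → not divisible by 4
Not divisible by 4 → not a leap year

No


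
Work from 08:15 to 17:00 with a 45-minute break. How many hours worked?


Total time = (17×60+0) - (8×60+15)
= 1020 - 495 = 525 min
Minus break: 525 - 45 = 480 min
= 8h 0m

8h 0m (480 minutes)


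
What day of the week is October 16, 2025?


Thursday

Zeller's congruence:
q=16, m=10, k=25, j=20
h = (16 + ⌊13×11/5⌋ + 25 + ⌊25/4⌋ + ⌊20/4⌋ - 2×20) mod 7
= (16 + 28 + 25 + 6 + 5 - 40) mod 7
= 40 mod 7 = 5
h=5 → Thursday


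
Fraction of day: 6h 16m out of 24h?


Total minutes: 6×60 + 16 = 376
Day = 24×60 = 1440 minutes
Fraction = 376/1440 ≈ 0.2611
As a percentage: 376/1440 × 100 ≈ 26.11%

0.2611 (26.11%)


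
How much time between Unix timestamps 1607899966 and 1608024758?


124792 seconds (34.7 hours / 1.44 days)

Difference = 1608024758 - 1607899966 = 124792 seconds
In hours: 124792 / 3600 ≈ 34.7
In days: 124792 / 86400 ≈ 1.44


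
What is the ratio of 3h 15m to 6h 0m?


Duration 1: 195 minutes
Duration 2: 360 minutes
Ratio = 195:360
GCD = 15
Simplified = 13:24
As a decimal: 13/24 ≈ 0.54

13:24 (0.54)


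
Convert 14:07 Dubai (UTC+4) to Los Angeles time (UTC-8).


Time difference = UTC-8 - UTC+4 = -12 hours
New hour = (14 -12) mod 24
= 2 mod 24 = 2
Minutes unchanged → 02:07

02:07


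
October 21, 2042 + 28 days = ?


November 18, 2042

Start: October 21, 2042
Add 28 days
October 21 → November 1: 31 - 21 + 1 = 11 days (28 - 11 = 17 left)
November 1 + 17 = November 18, 2042


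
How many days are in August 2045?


Month: August (month 8)
August has 31 days

31 days


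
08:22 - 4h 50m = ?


Start: 502 minutes from midnight
Subtract: 290 minutes
Remaining: 502 - 290 = 212
Hours: 3, Minutes: 32

03:32


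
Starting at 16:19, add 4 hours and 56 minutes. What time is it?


21:15

Start: 979 minutes from midnight
Add: 296 minutes
Total: 1275 minutes
Hours: 1275 ÷ 60 = 21 remainder 15


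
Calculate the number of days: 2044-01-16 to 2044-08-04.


From January 16, 2044 to August 4, 2044
Rest of January 2044: 31 - 16 = 15
Full months: February 2044 29, March 31, April 30, May 31, June 30, July 31
Days into August 2044: 4
Total = 15 + 29 + 31 + 30 + 31 + 30 + 31 + 4 = 201 days

201 days


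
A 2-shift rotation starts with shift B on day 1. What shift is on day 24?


Shift A

Shifts: A, B
Start: B (index 1)
Day 24: (1 + 24 - 1) mod 2
= 24 mod 2
= 0
Index 0 → shift A


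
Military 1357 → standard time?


1:57 PM

Hour: 13
13 - 12 = 1 → PM


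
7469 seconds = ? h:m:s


Hours: 7469 ÷ 3600 = 2 remainder 269
Minutes: 269 ÷ 60 = 4 remainder 29
Seconds: 29

2h 4m 29s


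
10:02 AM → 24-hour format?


Input: 10:02 AM
AM hour stays: 10

10:02


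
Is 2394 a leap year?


No

Rules: divisible by 4 AND (not by 100 OR by 400)
2394 ÷ 4 = 598 remainder 2 → not divisible by 4
Not divisible by 4 → not a leap year


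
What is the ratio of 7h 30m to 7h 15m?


Duration 1: 450 minutes
Duration 2: 435 minutes
Ratio = 450:435
GCD = 15
Simplified = 30:29
As a decimal: 30/29 ≈ 1.03

30:29 (1.03)


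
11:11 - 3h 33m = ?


Start: 671 minutes from midnight
Subtract: 213 minutes
Remaining: 671 - 213 = 458
Hours: 7, Minutes: 38

07:38


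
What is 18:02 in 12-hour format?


Hour: 18
18 - 12 = 6 → PM

6:02 PM


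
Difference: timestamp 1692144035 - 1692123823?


Difference = 1692144035 - 1692123823 = 20212 seconds
In hours: 20212 / 3600 ≈ 5.6
In days: 20212 / 86400 ≈ 0.23

20212 seconds (5.6 hours / 0.23 days)


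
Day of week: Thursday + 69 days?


Wednesday

Start: Thursday (index 3)
(3 + 69) mod 7
= 72 mod 7
= 2
Index 2 → Wednesday


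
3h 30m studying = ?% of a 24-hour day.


Time: 210 minutes
Day: 1440 minutes
Percentage = (210/1440) × 100 ≈ 14.6%

14.6%


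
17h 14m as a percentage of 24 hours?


0.7181 (71.81%)

Total minutes: 17×60 + 14 = 1034
Day = 24×60 = 1440 minutes
Fraction = 1034/1440 ≈ 0.7181
As a percentage: 1034/1440 × 100 ≈ 71.81%


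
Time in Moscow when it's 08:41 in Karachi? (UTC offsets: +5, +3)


06:41

Time difference = UTC+3 - UTC+5 = -2 hours
New hour = (8 -2) mod 24
= 6 mod 24 = 6
Minutes unchanged → 06:41


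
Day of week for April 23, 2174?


Saturday

Zeller's congruence:
q=23, m=4, k=74, j=21
h = (23 + ⌊13×5/5⌋ + 74 + ⌊74/4⌋ + ⌊21/4⌋ - 2×21) mod 7
= (23 + 13 + 74 + 18 + 5 - 42) mod 7
= 91 mod 7 = 0
h=0 → Saturday


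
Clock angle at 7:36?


12.0°

Hour hand = 7×30 + 36×0.5 = 228.0°
Minute hand = 36×6 = 216°
Difference = |228.0 - 216| = 12.0°


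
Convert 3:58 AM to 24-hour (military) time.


03:58

Input: 3:58 AM
AM hour stays: 3


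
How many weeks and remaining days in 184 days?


Weeks: 184 ÷ 7 = 26 remainder 2

26 weeks 2 days


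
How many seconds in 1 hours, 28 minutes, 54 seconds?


5334 seconds

Hours: 1 × 3600 = 3600
Minutes: 28 × 60 = 1680
Seconds: 54
Total = 3600 + 1680 + 54 = 5334


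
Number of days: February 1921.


28 days

Month: February (month 2)
February: 28 or 29 (leap year)
1921 leap year? No


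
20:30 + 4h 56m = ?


01:26 (next day)

Start: 1230 minutes from midnight
Add: 296 minutes
Total: 1526 minutes
Hours: 1526 ÷ 60 = 25 remainder 26
25 ≥ 24 → 25 - 24 = 1 (next day)


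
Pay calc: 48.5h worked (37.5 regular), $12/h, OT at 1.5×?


Regular: 37.5h × $12 = $450.00
Overtime: 48.5 - 37.5 = 11.0h
OT pay: 11.0h × $12 × 1.5 = $198.00
Total = $450.00 + $198.00 = $648.00

$648.00


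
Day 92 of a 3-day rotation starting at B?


Shifts: A, B, C
Start: B (index 1)
Day 92: (1 + 92 - 1) mod 3
= 92 mod 3
= 2
Index 2 → shift C

Shift C


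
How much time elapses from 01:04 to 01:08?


0h 4m

End time in minutes: 1×60 + 8 = 68
Start time in minutes: 1×60 + 4 = 64
Difference = 68 - 64 = 4 minutes
= 0 hours 4 minutes


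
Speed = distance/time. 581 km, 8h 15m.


70.4 km/h

Distance: 581 km
Time: 8h 15m = 495 min = 495/60 = 33/4 hours
Speed = 581 ÷ (33/4) = 581 × 4 / 33 = 2324/33 ≈ 70.4 km/h


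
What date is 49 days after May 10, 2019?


Start: May 10, 2019
Add 49 days
May 10 → June 1: 31 - 10 + 1 = 22 days (49 - 22 = 27 left)
June 1 + 27 = June 28, 2019

June 28, 2019


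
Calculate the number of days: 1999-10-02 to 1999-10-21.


19 days

From October 2, 1999 to October 21, 1999
Same month: 21 - 2 = 19 days


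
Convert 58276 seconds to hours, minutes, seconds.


16h 11m 16s

Hours: 58276 ÷ 3600 = 16 remainder 676
Minutes: 676 ÷ 60 = 11 remainder 16
Seconds: 16


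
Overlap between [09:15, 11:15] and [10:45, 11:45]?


30 minutes

Meeting A: 555-675 (in minutes from midnight)
Meeting B: 645-705
Overlap start = max(555, 645) = 645
Overlap end = min(675, 705) = 675
Overlap = max(0, 675 - 645) = 30 min


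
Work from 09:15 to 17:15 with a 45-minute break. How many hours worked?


Total time = (17×60+15) - (9×60+15)
= 1035 - 555 = 480 min
Minus break: 480 - 45 = 435 min
= 7h 15m

7h 15m (435 minutes)


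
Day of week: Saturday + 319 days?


Wednesday

Start: Saturday (index 5)
(5 + 319) mod 7
= 324 mod 7
= 2
Index 2 → Wednesday


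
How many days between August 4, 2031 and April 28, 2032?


268 days

From August 4, 2031 to April 28, 2032
Rest of August 2031: 31 - 4 = 27
Full months: September 30, October 31, November 30, December 31, January 31, February 2032 29, March 31
Days into April 2032: 28
Total = 27 + 30 + 31 + 30 + 31 + 31 + 29 + 31 + 28 = 268 days


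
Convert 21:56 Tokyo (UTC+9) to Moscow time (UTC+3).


15:56

Time difference = UTC+3 - UTC+9 = -6 hours
New hour = (21 -6) mod 24
= 15 mod 24 = 15
Minutes unchanged → 15:56


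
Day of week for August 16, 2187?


Thursday

Zeller's congruence:
q=16, m=8, k=87, j=21
h = (16 + ⌊13×9/5⌋ + 87 + ⌊87/4⌋ + ⌊21/4⌋ - 2×21) mod 7
= (16 + 23 + 87 + 21 + 5 - 42) mod 7
= 110 mod 7 = 5
h=5 → Thursday


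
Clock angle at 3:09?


Hour hand = 3×30 + 9×0.5 = 94.5°
Minute hand = 9×6 = 54°
Difference = |94.5 - 54| = 40.5°

40.5°


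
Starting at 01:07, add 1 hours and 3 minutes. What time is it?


02:10

Start: 67 minutes from midnight
Add: 63 minutes
Total: 130 minutes
Hours: 130 ÷ 60 = 2 remainder 10


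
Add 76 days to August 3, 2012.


Start: August 3, 2012
Add 76 days
August 3 → September 1: 31 - 3 + 1 = 29 days (76 - 29 = 47 left)
September 1 → October 1: 30 - 1 + 1 = 30 days (47 - 30 = 17 left)
October 1 + 17 = October 18, 2012

October 18, 2012


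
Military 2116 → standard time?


Hour: 21
21 - 12 = 9 → PM

9:16 PM


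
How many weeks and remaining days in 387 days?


Weeks: 387 ÷ 7 = 55 remainder 2

55 weeks 2 days


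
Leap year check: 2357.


Rules: divisible by 4 AND (not by 100 OR by 400)
2357 ÷ 4 = 589 remainder 1 → not divisible by 4
Not divisible by 4 → not a leap year

No


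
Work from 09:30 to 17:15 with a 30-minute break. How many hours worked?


Total time = (17×60+15) - (9×60+30)
= 1035 - 570 = 465 min
Minus break: 465 - 30 = 435 min
= 7h 15m

7h 15m (435 minutes)


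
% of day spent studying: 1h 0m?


4.2%

Time: 60 minutes
Day: 1440 minutes
Percentage = (60/1440) × 100 ≈ 4.2%


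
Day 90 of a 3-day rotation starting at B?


Shifts: A, B, C
Start: B (index 1)
Day 90: (1 + 90 - 1) mod 3
= 90 mod 3
= 0
Index 0 → shift A

Shift A


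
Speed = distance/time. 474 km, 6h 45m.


Distance: 474 km
Time: 6h 45m = 405 min = 405/60 = 27/4 hours
Speed = 474 ÷ (27/4) = 474 × 4 / 27 = 1896/27 ≈ 70.2 km/h

70.2 km/h


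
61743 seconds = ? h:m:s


Hours: 61743 ÷ 3600 = 17 remainder 543
Minutes: 543 ÷ 60 = 9 remainder 3
Seconds: 3

17h 9m 3s


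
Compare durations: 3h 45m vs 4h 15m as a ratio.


15:17 (0.88)

Duration 1: 225 minutes
Duration 2: 255 minutes
Ratio = 225:255
GCD = 15
Simplified = 15:17
As a decimal: 15/17 ≈ 0.88


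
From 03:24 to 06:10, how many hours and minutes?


2h 46m

End time in minutes: 6×60 + 10 = 370
Start time in minutes: 3×60 + 24 = 204
Difference = 370 - 204 = 166 minutes
= 2 hours 46 minutes


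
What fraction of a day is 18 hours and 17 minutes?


0.7618 (76.18%)

Total minutes: 18×60 + 17 = 1097
Day = 24×60 = 1440 minutes
Fraction = 1097/1440 ≈ 0.7618
As a percentage: 1097/1440 × 100 ≈ 76.18%


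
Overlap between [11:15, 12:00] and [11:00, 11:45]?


30 minutes

Meeting A: 675-720 (in minutes from midnight)
Meeting B: 660-705
Overlap start = max(675, 660) = 675
Overlap end = min(720, 705) = 705
Overlap = max(0, 705 - 675) = 30 min


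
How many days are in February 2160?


29 days

Month: February (month 2)
February: 28 or 29 (leap year)
2160 leap year? Yes


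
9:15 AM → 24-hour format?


09:15

Input: 9:15 AM
AM hour stays: 9


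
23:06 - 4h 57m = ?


Start: 1386 minutes from midnight
Subtract: 297 minutes
Remaining: 1386 - 297 = 1089
Hours: 18, Minutes: 9

18:09


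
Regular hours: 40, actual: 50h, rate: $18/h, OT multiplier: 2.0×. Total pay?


$1080.00

Regular: 40h × $18 = $720.00
Overtime: 50 - 40 = 10h
OT pay: 10h × $18 × 2.0 = $360.00
Total = $720.00 + $360.00 = $1080.00


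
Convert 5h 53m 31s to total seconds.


Hours: 5 × 3600 = 18000
Minutes: 53 × 60 = 3180
Seconds: 31
Total = 18000 + 3180 + 31 = 21211

21211 seconds


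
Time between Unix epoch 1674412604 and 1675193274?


780670 seconds (216.9 hours / 9.04 days)

Difference = 1675193274 - 1674412604 = 780670 seconds
In hours: 780670 / 3600 ≈ 216.9
In days: 780670 / 86400 ≈ 9.04


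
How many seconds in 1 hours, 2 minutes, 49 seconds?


3769 seconds

Hours: 1 × 3600 = 3600
Minutes: 2 × 60 = 120
Seconds: 49
Total = 3600 + 120 + 49 = 3769


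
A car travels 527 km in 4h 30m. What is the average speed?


117.1 km/h

Distance: 527 km
Time: 4h 30m = 270 min = 270/60 = 9/2 hours
Speed = 527 ÷ (9/2) = 527 × 2 / 9 = 1054/9 ≈ 117.1 km/h


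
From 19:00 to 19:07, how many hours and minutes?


End time in minutes: 19×60 + 7 = 1147
Start time in minutes: 19×60 + 0 = 1140
Difference = 1147 - 1140 = 7 minutes
= 0 hours 7 minutes

0h 7m


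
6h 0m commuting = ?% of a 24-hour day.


25.0%

Time: 360 minutes
Day: 1440 minutes
Percentage = (360/1440) × 100 = 25.0%


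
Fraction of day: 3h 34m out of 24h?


Total minutes: 3×60 + 34 = 214
Day = 24×60 = 1440 minutes
Fraction = 214/1440 ≈ 0.1486
As a percentage: 214/1440 × 100 ≈ 14.86%

0.1486 (14.86%)


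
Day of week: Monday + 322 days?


Start: Monday (index 0)
(0 + 322) mod 7
= 322 mod 7
= 0
Index 0 → Monday

Monday


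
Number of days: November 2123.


30 days

Month: November (month 11)
November has 30 days


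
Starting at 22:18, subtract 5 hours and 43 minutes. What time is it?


Start: 1338 minutes from midnight
Subtract: 343 minutes
Remaining: 1338 - 343 = 995
Hours: 16, Minutes: 35

16:35


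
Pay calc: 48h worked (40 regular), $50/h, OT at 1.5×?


Regular: 40h × $50 = $2000.00
Overtime: 48 - 40 = 8h
OT pay: 8h × $50 × 1.5 = $600.00
Total = $2000.00 + $600.00 = $2600.00

$2600.00


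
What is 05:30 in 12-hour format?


Hour: 5
5 < 12 → AM

5:30 AM


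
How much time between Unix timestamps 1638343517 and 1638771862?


Difference = 1638771862 - 1638343517 = 428345 seconds
In hours: 428345 / 3600 ≈ 119.0
In days: 428345 / 86400 ≈ 4.96

428345 seconds (119.0 hours / 4.96 days)


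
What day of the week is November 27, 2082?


Friday

Zeller's congruence:
q=27, m=11, k=82, j=20
h = (27 + ⌊13×12/5⌋ + 82 + ⌊82/4⌋ + ⌊20/4⌋ - 2×20) mod 7
= (27 + 31 + 82 + 20 + 5 - 40) mod 7
= 125 mod 7 = 6
h=6 → Friday


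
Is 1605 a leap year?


Rules: divisible by 4 AND (not by 100 OR by 400)
1605 ÷ 4 = 401 remainder 1 → not divisible by 4
Not divisible by 4 → not a leap year

No


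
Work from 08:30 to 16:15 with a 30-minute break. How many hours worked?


7h 15m (435 minutes)

Total time = (16×60+15) - (8×60+30)
= 975 - 510 = 465 min
Minus break: 465 - 30 = 435 min
= 7h 15m


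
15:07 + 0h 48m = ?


15:55

Start: 907 minutes from midnight
Add: 48 minutes
Total: 955 minutes
Hours: 955 ÷ 60 = 15 remainder 55


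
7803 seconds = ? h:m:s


Hours: 7803 ÷ 3600 = 2 remainder 603
Minutes: 603 ÷ 60 = 10 remainder 3
Seconds: 3

2h 10m 3s


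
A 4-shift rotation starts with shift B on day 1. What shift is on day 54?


Shifts: A, B, C, D
Start: B (index 1)
Day 54: (1 + 54 - 1) mod 4
= 54 mod 4
= 2
Index 2 → shift C

Shift C


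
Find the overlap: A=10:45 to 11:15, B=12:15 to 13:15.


Meeting A: 645-675 (in minutes from midnight)
Meeting B: 735-795
Overlap start = max(645, 735) = 735
Overlap end = min(675, 795) = 675
Overlap = max(0, 675 - 735) = 0 min

0 minutes


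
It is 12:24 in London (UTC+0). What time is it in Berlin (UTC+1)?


Time difference = UTC+1 - UTC+0 = +1 hours
New hour = (12 + 1) mod 24
= 13 mod 24 = 13
Minutes unchanged → 13:24

13:24


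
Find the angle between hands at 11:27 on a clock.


178.5°

Hour hand = 11×30 + 27×0.5 = 343.5°
Minute hand = 27×6 = 162°
Difference = |343.5 - 162| = 181.5°
Since > 180°: 360 - 181.5 = 178.5°


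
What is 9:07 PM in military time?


Input: 9:07 PM
PM: 9 + 12 = 21

21:07


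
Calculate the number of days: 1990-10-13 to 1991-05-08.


207 days

From October 13, 1990 to May 8, 1991
Rest of October 1990: 31 - 13 = 18
Full months: November 30, December 31, January 31, February 1991 28, March 31, April 30
Days into May 1991: 8
Total = 18 + 30 + 31 + 31 + 28 + 31 + 30 + 8 = 207 days


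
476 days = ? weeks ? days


Weeks: 476 ÷ 7 = 68 remainder 0

68 weeks 0 days


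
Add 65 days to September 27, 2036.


December 1, 2036

Start: September 27, 2036
Add 65 days
September 27 → October 1: 30 - 27 + 1 = 4 days (65 - 4 = 61 left)
October 1 → November 1: 31 - 1 + 1 = 31 days (61 - 31 = 30 left)
November 1 → December 1: 30 - 1 + 1 = 30 days (30 - 30 = 0 left)
Land exactly on December 1, 2036


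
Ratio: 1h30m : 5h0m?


3:10 (0.30)

Duration 1: 90 minutes
Duration 2: 300 minutes
Ratio = 90:300
GCD = 30
Simplified = 3:10
As a decimal: 3/10 = 0.30


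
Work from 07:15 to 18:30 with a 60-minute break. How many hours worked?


10h 15m (615 minutes)

Total time = (18×60+30) - (7×60+15)
= 1110 - 435 = 675 min
Minus break: 675 - 60 = 615 min
= 10h 15m


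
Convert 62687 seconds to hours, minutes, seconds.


17h 24m 47s

Hours: 62687 ÷ 3600 = 17 remainder 1487
Minutes: 1487 ÷ 60 = 24 remainder 47
Seconds: 47


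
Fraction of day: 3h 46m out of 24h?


0.1569 (15.69%)

Total minutes: 3×60 + 46 = 226
Day = 24×60 = 1440 minutes
Fraction = 226/1440 ≈ 0.1569
As a percentage: 226/1440 × 100 ≈ 15.69%


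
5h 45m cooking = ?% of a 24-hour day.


Time: 345 minutes
Day: 1440 minutes
Percentage = (345/1440) × 100 ≈ 24.0%

24.0%


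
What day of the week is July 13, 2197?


Thursday

Zeller's congruence:
q=13, m=7, k=97, j=21
h = (13 + ⌊13×8/5⌋ + 97 + ⌊97/4⌋ + ⌊21/4⌋ - 2×21) mod 7
= (13 + 20 + 97 + 24 + 5 - 42) mod 7
= 117 mod 7 = 5
h=5 → Thursday


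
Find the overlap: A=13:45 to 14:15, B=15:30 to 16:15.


Meeting A: 825-855 (in minutes from midnight)
Meeting B: 930-975
Overlap start = max(825, 930) = 930
Overlap end = min(855, 975) = 855
Overlap = max(0, 855 - 930) = 0 min

0 minutes


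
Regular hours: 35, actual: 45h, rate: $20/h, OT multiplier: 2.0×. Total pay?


$1100.00

Regular: 35h × $20 = $700.00
Overtime: 45 - 35 = 10h
OT pay: 10h × $20 × 2.0 = $400.00
Total = $700.00 + $400.00 = $1100.00


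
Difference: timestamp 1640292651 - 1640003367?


289284 seconds (80.4 hours / 3.35 days)

Difference = 1640292651 - 1640003367 = 289284 seconds
In hours: 289284 / 3600 ≈ 80.4
In days: 289284 / 86400 ≈ 3.35


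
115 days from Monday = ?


Thursday

Start: Monday (index 0)
(0 + 115) mod 7
= 115 mod 7
= 3
Index 3 → Thursday


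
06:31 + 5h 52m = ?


12:23

Start: 391 minutes from midnight
Add: 352 minutes
Total: 743 minutes
Hours: 743 ÷ 60 = 12 remainder 23


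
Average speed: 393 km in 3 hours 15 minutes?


Distance: 393 km
Time: 3h 15m = 195 min = 195/60 = 13/4 hours
Speed = 393 ÷ (13/4) = 393 × 4 / 13 = 1572/13 ≈ 120.9 km/h

120.9 km/h


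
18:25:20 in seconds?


Hours: 18 × 3600 = 64800
Minutes: 25 × 60 = 1500
Seconds: 20
Total = 64800 + 1500 + 20 = 66320

66320 seconds


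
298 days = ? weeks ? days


42 weeks 4 days

Weeks: 298 ÷ 7 = 42 remainder 4


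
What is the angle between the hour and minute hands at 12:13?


Hour hand (12 ≡ 0 on the dial): 0×30 + 13×0.5 = 6.5°
Minute hand = 13×6 = 78°
Difference = |6.5 - 78| = 71.5°

71.5°


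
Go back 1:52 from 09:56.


08:04

Start: 596 minutes from midnight
Subtract: 112 minutes
Remaining: 596 - 112 = 484
Hours: 8, Minutes: 4


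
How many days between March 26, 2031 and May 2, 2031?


From March 26, 2031 to May 2, 2031
Rest of March 2031: 31 - 26 = 5
Full months: April 30
Days into May 2031: 2
Total = 5 + 30 + 2 = 37 days

37 days


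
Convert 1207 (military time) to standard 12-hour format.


Hour: 12
12 → 12 PM (noon)

12:07 PM


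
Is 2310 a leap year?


No

Rules: divisible by 4 AND (not by 100 OR by 400)
2310 ÷ 4 = 577 remainder 2 → not divisible by 4
Not divisible by 4 → not a leap year


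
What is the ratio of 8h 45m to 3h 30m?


Duration 1: 525 minutes
Duration 2: 210 minutes
Ratio = 525:210
GCD = 105
Simplified = 5:2
As a decimal: 5/2 = 2.50

5:2 (2.50)


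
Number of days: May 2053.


Month: May (month 5)
May has 31 days

31 days


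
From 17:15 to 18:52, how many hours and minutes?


End time in minutes: 18×60 + 52 = 1132
Start time in minutes: 17×60 + 15 = 1035
Difference = 1132 - 1035 = 97 minutes
= 1 hours 37 minutes

1h 37m


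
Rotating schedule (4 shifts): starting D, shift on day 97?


Shift D

Shifts: A, B, C, D
Start: D (index 3)
Day 97: (3 + 97 - 1) mod 4
= 99 mod 4
= 3
Index 3 → shift D


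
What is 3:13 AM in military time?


Input: 3:13 AM
AM hour stays: 3

03:13


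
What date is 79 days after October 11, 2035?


December 29, 2035

Start: October 11, 2035
Add 79 days
October 11 → November 1: 31 - 11 + 1 = 21 days (79 - 21 = 58 left)
November 1 → December 1: 30 - 1 + 1 = 30 days (58 - 30 = 28 left)
December 1 + 28 = December 29, 2035


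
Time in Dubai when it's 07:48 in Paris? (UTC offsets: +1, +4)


10:48

Time difference = UTC+4 - UTC+1 = +3 hours
New hour = (7 + 3) mod 24
= 10 mod 24 = 10
Minutes unchanged → 10:48


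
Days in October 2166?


Month: October (month 10)
October has 31 days

31 days


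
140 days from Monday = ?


Monday

Start: Monday (index 0)
(0 + 140) mod 7
= 140 mod 7
= 0
Index 0 → Monday


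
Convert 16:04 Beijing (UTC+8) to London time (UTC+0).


08:04

Time difference = UTC+0 - UTC+8 = -8 hours
New hour = (16 -8) mod 24
= 8 mod 24 = 8
Minutes unchanged → 08:04


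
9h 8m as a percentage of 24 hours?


0.3806 (38.06%)

Total minutes: 9×60 + 8 = 548
Day = 24×60 = 1440 minutes
Fraction = 548/1440 ≈ 0.3806
As a percentage: 548/1440 × 100 ≈ 38.06%


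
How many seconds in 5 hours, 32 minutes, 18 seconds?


Hours: 5 × 3600 = 18000
Minutes: 32 × 60 = 1920
Seconds: 18
Total = 18000 + 1920 + 18 = 19938

19938 seconds


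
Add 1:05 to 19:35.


20:40

Start: 1175 minutes from midnight
Add: 65 minutes
Total: 1240 minutes
Hours: 1240 ÷ 60 = 20 remainder 40


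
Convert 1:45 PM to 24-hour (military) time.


Input: 1:45 PM
PM: 1 + 12 = 13

13:45


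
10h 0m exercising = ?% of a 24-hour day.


41.7%

Time: 600 minutes
Day: 1440 minutes
Percentage = (600/1440) × 100 ≈ 41.7%


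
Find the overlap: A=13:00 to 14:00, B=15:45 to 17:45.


Meeting A: 780-840 (in minutes from midnight)
Meeting B: 945-1065
Overlap start = max(780, 945) = 945
Overlap end = min(840, 1065) = 840
Overlap = max(0, 840 - 945) = 0 min

0 minutes


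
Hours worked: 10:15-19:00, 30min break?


Total time = (19×60+0) - (10×60+15)
= 1140 - 615 = 525 min
Minus break: 525 - 30 = 495 min
= 8h 15m

8h 15m (495 minutes)


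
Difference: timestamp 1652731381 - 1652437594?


293787 seconds (81.6 hours / 3.40 days)

Difference = 1652731381 - 1652437594 = 293787 seconds
In hours: 293787 / 3600 ≈ 81.6
In days: 293787 / 86400 ≈ 3.40


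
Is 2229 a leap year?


No

Rules: divisible by 4 AND (not by 100 OR by 400)
2229 ÷ 4 = 557 remainder 1 → not divisible by 4
Not divisible by 4 → not a leap year


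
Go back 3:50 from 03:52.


Start: 232 minutes from midnight
Subtract: 230 minutes
Remaining: 232 - 230 = 2
Hours: 0, Minutes: 2

00:02


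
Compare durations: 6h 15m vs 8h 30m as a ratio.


25:34 (0.74)

Duration 1: 375 minutes
Duration 2: 510 minutes
Ratio = 375:510
GCD = 15
Simplified = 25:34
As a decimal: 25/34 ≈ 0.74


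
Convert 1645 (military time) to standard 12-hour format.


Hour: 16
16 - 12 = 4 → PM

4:45 PM


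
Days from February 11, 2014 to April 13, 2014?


61 days

From February 11, 2014 to April 13, 2014
Rest of February 2014: 28 - 11 = 17
Full months: March 31
Days into April 2014: 13
Total = 17 + 31 + 13 = 61 days
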